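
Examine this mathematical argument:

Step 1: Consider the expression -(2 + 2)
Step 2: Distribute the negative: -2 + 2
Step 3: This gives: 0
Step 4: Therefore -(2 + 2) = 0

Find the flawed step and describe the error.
Step 2: Distribute the negative: -2 + 2

Step 2 incorrectly distributes the negative sign. The correct distribution is -(2 + 2) = -2 - 2 = -4. The negative must be applied to both terms, not just the first. The error treats -(2 + 2) as -2 + 2, which equals 0 instead of -4.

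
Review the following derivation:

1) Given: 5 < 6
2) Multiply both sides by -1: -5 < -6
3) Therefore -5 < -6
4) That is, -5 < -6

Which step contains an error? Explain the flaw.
Step 2: Multiply both sides by -1: -5 < -6

Step 2 multiplies both sides by -1 but fails to reverse the inequality sign. When multiplying (or dividing) an inequality by a negative number, the direction must be reversed. Since 5 < 6, we should get -5 > -6, i.e., -5 > -6.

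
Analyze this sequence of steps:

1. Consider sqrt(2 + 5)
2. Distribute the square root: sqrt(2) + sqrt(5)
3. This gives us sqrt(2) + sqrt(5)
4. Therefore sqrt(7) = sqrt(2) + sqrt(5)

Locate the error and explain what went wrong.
Step 2: Distribute the square root: sqrt(2) + sqrt(5)

Step 2 incorrectly 'distributes' the square root over addition. The square root function does not distribute: sqrt(a + b) ≠ sqrt(a) + sqrt(b). In fact, sqrt(2 + 5) = sqrt(7) ≈ 2.6458, while sqrt(2) + sqrt(5) ≈ 3.6503.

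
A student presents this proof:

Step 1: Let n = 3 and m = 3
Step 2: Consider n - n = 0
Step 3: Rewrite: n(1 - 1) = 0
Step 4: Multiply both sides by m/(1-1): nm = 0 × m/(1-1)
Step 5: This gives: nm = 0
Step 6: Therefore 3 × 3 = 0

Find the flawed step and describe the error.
Step 4: Multiply both sides by m/(1-1): nm = 0 × m/(1-1)

Step 4 multiplies both sides by m/(1-1). However, 1-1 = 0, so this is multiplication by m/0, which is undefined. We cannot multiply by an undefined expression.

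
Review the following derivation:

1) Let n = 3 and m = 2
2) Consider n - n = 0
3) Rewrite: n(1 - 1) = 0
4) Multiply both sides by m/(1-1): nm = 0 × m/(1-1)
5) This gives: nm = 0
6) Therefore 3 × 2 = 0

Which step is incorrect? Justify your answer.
Step 4: Multiply both sides by m/(1-1): nm = 0 × m/(1-1)

Step 4 multiplies both sides by m/(1-1). However, 1-1 = 0, so this is multiplication by m/0, which is undefined. We cannot multiply by an undefined expression.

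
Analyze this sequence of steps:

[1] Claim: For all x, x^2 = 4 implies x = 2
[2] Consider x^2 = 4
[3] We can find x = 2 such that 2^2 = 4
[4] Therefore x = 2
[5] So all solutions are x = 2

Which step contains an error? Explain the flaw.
Step 4: Therefore x = 2

Step 4 incorrectly concludes that x = 2 is the only solution. The proof shows that x = 2 is A solution (existence), but does not show it is the ONLY solution (uniqueness). In fact, x = -2 is also a solution since (-2)^2 = 4. Finding one solution doesn't prove there are no others.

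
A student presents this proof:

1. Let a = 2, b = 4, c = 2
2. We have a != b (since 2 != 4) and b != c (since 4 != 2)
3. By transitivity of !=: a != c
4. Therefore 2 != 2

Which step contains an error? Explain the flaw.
Step 3: By transitivity of !=: a != c

Step 3 incorrectly applies transitivity to the '!=' relation. Transitivity states: if a R b and b R c, then a R c. However, '!=' is not transitive. Counterexample: 2 != 4 and 4 != 2, but 2 = 2 (both equal 2). Transitivity holds for relations like <, <=, =, but not for !=.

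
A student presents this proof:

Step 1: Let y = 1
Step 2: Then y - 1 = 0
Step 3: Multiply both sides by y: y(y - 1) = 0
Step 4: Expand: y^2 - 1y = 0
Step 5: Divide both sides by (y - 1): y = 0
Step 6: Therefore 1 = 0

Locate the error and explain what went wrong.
Step 5: Divide both sides by (y - 1): y = 0

Step 5 divides both sides by (y - 1). However, since y = 1, we have (y - 1) = 0. Division by zero is undefined, making this step invalid.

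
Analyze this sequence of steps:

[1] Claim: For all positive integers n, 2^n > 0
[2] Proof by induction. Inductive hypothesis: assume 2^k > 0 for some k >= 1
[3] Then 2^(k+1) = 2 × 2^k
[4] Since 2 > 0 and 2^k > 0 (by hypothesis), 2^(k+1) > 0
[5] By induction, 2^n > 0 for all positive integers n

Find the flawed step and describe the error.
Step 5: By induction, 2^n > 0 for all positive integers n

Step 5 concludes the proof by induction, but no base case was ever established. A valid induction proof requires: (1) a base case proving 2^1 > 0, and (2) an inductive step showing IF 2^k > 0 THEN 2^(k+1) > 0. Steps 2-4 correctly establish the inductive step, but without the base case the conclusion in step 5 does not follow.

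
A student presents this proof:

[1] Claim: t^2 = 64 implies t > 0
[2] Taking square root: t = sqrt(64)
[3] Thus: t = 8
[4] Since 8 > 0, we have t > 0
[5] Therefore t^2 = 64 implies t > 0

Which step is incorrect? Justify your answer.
Step 2: Taking square root: t = sqrt(64)

Step 2 takes the square root and assumes the positive root only. The equation t^2 = 64 actually has two solutions: t = 8 and t = -8. The proof silently assumes t > 0 without justification, then uses this assumption to conclude t > 0, which is circular. The counterexample t = -8 shows the claim is false.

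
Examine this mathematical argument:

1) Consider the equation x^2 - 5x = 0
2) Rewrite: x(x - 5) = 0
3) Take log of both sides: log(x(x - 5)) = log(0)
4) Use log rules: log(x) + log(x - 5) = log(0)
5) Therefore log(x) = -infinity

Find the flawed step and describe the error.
Step 3: Take log of both sides: log(x(x - 5)) = log(0)

Step 3 takes the logarithm of both sides, resulting in log(0) on the right side. The logarithm is only defined for positive numbers; log(0) is undefined (approaches negative infinity). This operation is invalid.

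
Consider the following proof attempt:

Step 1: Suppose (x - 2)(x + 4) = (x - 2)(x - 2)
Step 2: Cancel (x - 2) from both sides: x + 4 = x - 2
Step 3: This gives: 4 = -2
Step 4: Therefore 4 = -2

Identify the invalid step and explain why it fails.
Step 2: Cancel (x - 2) from both sides: x + 4 = x - 2

Step 2 cancels (x - 2) from both sides. This is only valid if (x - 2) ≠ 0, i.e., x ≠ 2. When x = 2, both sides equal zero regardless of the other factors. The correct approach requires considering x = 2 as a separate case.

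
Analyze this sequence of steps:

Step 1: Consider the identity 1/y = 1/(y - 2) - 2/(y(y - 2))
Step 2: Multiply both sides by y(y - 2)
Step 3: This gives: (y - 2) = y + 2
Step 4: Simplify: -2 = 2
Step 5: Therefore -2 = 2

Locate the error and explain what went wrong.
Step 3: This gives: (y - 2) = y + 2

Step 3 makes a sign error when clearing denominators. Multiplying -2/(y(y - 2)) by y(y - 2) gives -2, not +2. The correct result is (y - 2) = y - 2, which is trivially true, not (y - 2) = y + 2. (Step 1 is a valid identity: 1/(y - 2) - 2/(y(y - 2)) = (y - 2)/(y(y - 2)) = 1/y.)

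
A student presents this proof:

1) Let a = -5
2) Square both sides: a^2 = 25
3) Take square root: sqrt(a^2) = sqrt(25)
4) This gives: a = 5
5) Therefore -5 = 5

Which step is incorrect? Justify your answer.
Step 4: This gives: a = 5

Step 4 incorrectly states that sqrt(a^2) = a. The correct identity is sqrt(a^2) = |a|. Since a = -5 < 0, we have sqrt(a^2) = |-5| = 5, not a = -5.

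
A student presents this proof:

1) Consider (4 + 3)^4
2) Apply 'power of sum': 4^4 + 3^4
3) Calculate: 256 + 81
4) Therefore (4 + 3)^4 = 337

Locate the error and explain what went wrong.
Step 2: Apply 'power of sum': 4^4 + 3^4

Step 2 incorrectly applies a non-existent rule '(a+b)^n = a^n + b^n'. This is false in general. The correct expansion uses the binomial theorem. The actual value is (4 + 3)^4 = 7^4 = 2401, not 337.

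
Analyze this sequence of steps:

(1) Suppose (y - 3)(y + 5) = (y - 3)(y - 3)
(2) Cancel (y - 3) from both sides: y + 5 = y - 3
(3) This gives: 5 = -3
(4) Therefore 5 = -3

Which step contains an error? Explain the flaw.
Step 2: Cancel (y - 3) from both sides: y + 5 = y - 3

Step 2 cancels (y - 3) from both sides. This is only valid if (y - 3) ≠ 0, i.e., y ≠ 3. When y = 3, both sides equal zero regardless of the other factors. The correct approach requires considering y = 3 as a separate case.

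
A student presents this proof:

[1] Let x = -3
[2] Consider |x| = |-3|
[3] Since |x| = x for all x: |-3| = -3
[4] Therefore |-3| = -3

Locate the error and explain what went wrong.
Step 3: Since |x| = x for all x: |-3| = -3

Step 3 incorrectly states that |x| = x for all x. The correct definition is |x| = x when x >= 0, and |x| = -x when x < 0. Since -3 < 0, we have |-3| = -(-3) = 3, not -3.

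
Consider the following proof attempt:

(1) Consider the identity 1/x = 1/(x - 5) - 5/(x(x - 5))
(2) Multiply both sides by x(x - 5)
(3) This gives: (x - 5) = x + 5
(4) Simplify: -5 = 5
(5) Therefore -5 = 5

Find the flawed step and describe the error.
Step 3: This gives: (x - 5) = x + 5

Step 3 makes a sign error when clearing denominators. Multiplying -5/(x(x - 5)) by x(x - 5) gives -5, not +5. The correct result is (x - 5) = x - 5, which is trivially true, not (x - 5) = x + 5. (Step 1 is a valid identity: 1/(x - 5) - 5/(x(x - 5)) = (x - 5)/(x(x - 5)) = 1/x.)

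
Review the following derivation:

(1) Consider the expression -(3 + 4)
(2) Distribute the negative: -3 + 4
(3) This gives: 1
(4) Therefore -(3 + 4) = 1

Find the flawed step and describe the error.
Step 2: Distribute the negative: -3 + 4

Step 2 incorrectly distributes the negative sign. The correct distribution is -(3 + 4) = -3 - 4 = -7. The negative must be applied to both terms, not just the first. The error treats -(3 + 4) as -3 + 4, which equals 1 instead of -7.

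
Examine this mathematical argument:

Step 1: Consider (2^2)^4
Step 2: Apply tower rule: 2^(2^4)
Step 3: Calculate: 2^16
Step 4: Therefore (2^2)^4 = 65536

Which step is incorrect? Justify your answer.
Step 2: Apply tower rule: 2^(2^4)

Step 2 incorrectly states that (a^b)^c = a^(b^c). The correct rule is (a^b)^c = a^(b×c). The actual value is (2^2)^4 = 2^8 = 256, not 2^16 = 65536.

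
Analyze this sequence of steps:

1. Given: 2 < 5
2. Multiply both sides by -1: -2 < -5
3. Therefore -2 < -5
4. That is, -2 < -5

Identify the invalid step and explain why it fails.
Step 2: Multiply both sides by -1: -2 < -5

Step 2 multiplies both sides by -1 but fails to reverse the inequality sign. When multiplying (or dividing) an inequality by a negative number, the direction must be reversed. Since 2 < 5, we should get -2 > -5, i.e., -2 > -5.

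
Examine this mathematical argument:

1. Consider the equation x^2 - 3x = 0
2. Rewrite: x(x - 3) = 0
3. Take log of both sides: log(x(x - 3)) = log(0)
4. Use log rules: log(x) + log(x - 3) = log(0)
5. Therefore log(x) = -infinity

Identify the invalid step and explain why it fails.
Step 3: Take log of both sides: log(x(x - 3)) = log(0)

Step 3 takes the logarithm of both sides, resulting in log(0) on the right side. The logarithm is only defined for positive numbers; log(0) is undefined (approaches negative infinity). This operation is invalid.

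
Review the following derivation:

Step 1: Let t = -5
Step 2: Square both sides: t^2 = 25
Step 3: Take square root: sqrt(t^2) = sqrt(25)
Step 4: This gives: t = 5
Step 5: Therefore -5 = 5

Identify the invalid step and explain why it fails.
Step 4: This gives: t = 5

Step 4 incorrectly states that sqrt(t^2) = t. The correct identity is sqrt(t^2) = |t|. Since t = -5 < 0, we have sqrt(t^2) = |-5| = 5, not t = -5.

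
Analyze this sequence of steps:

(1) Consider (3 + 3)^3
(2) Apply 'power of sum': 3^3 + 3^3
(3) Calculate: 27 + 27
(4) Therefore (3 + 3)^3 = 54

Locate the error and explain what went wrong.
Step 2: Apply 'power of sum': 3^3 + 3^3

Step 2 incorrectly applies a non-existent rule '(a+b)^n = a^n + b^n'. This is false in general. The correct expansion uses the binomial theorem. The actual value is (3 + 3)^3 = 6^3 = 216, not 54.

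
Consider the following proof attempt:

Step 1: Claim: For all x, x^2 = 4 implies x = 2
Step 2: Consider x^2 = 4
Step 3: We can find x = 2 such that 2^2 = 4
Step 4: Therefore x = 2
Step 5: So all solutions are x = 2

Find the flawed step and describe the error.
Step 4: Therefore x = 2

Step 4 incorrectly concludes that x = 2 is the only solution. The proof shows that x = 2 is A solution (existence), but does not show it is the ONLY solution (uniqueness). In fact, x = -2 is also a solution since (-2)^2 = 4. Finding one solution doesn't prove there are no others.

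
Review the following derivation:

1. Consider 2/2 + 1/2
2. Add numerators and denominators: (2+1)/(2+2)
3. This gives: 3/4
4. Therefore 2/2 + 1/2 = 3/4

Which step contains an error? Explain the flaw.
Step 2: Add numerators and denominators: (2+1)/(2+2)

Step 2 incorrectly adds fractions by separately adding numerators and denominators. This is wrong. The correct method requires a common denominator: 2/2 + 1/2 = (2×2 + 1×2)/(2×2) = 6/4 = 3/2. The method used gives 3/4, which is different.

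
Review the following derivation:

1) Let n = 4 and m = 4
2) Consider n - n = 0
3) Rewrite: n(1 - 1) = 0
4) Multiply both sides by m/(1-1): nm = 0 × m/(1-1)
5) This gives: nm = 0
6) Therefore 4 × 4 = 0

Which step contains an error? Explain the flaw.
Step 4: Multiply both sides by m/(1-1): nm = 0 × m/(1-1)

Step 4 multiplies both sides by m/(1-1). However, 1-1 = 0, so this is multiplication by m/0, which is undefined. We cannot multiply by an undefined expression.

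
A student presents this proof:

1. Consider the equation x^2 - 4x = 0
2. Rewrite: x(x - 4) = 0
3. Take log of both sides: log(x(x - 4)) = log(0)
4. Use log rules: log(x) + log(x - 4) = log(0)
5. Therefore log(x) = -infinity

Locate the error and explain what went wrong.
Step 3: Take log of both sides: log(x(x - 4)) = log(0)

Step 3 takes the logarithm of both sides, resulting in log(0) on the right side. The logarithm is only defined for positive numbers; log(0) is undefined (approaches negative infinity). This operation is invalid.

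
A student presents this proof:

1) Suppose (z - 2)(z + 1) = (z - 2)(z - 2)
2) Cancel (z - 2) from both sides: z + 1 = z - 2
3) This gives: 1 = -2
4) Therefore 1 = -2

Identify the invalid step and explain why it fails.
Step 2: Cancel (z - 2) from both sides: z + 1 = z - 2

Step 2 cancels (z - 2) from both sides. This is only valid if (z - 2) ≠ 0, i.e., z ≠ 2. When z = 2, both sides equal zero regardless of the other factors. The correct approach requires considering z = 2 as a separate case.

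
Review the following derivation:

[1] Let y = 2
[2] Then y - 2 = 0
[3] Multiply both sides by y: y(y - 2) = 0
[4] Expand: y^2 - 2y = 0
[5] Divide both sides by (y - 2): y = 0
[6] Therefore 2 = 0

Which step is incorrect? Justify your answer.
Step 5: Divide both sides by (y - 2): y = 0

Step 5 divides both sides by (y - 2). However, since y = 2, we have (y - 2) = 0. Division by zero is undefined, making this step invalid.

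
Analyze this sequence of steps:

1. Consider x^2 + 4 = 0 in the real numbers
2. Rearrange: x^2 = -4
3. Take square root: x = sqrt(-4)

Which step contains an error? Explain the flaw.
Step 3: Take square root: x = sqrt(-4)

Step 3 takes the square root of -4, which is negative. In the real number system, the square root of a negative number is undefined. The equation x^2 + 4 = 0 has no real solutions. Square roots of negative numbers only exist in the complex numbers.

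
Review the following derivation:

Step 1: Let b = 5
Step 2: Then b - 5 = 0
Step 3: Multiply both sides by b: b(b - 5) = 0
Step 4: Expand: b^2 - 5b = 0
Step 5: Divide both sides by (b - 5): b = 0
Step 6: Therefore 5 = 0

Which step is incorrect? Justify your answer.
Step 5: Divide both sides by (b - 5): b = 0

Step 5 divides both sides by (b - 5). However, since b = 5, we have (b - 5) = 0. Division by zero is undefined, making this step invalid.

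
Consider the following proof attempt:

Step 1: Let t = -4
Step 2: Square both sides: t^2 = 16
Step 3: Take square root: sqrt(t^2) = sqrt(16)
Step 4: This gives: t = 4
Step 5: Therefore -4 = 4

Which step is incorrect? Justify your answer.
Step 4: This gives: t = 4

Step 4 incorrectly states that sqrt(t^2) = t. The correct identity is sqrt(t^2) = |t|. Since t = -4 < 0, we have sqrt(t^2) = |-4| = 4, not t = -4.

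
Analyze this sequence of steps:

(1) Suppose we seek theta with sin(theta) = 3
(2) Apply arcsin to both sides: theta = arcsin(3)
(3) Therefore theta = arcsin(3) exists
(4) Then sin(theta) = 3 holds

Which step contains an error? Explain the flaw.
Step 2: Apply arcsin to both sides: theta = arcsin(3)

Step 2 applies arcsin to 3. However, arcsin(x) is only defined for x in [-1, 1] because sin(theta) can only produce values in that range. Since |3| > 1, arcsin(3) is undefined. There is no angle whose sine equals 3.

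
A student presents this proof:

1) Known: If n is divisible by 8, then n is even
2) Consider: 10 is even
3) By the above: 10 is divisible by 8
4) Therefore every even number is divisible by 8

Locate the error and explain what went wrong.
Step 3: By the above: 10 is divisible by 8

Step 3 commits the fallacy of affirming the consequent. The known fact 'divisible by 8 → even' does NOT imply 'even → divisible by 8'. That would be the converse, which is false. For example, 10 is even but 10 ÷ 8 = 1.25, which is not an integer.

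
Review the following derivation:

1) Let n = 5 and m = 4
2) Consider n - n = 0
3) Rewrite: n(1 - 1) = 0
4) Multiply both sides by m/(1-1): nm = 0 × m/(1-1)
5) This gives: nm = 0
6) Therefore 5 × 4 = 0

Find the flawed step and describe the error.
Step 4: Multiply both sides by m/(1-1): nm = 0 × m/(1-1)

Step 4 multiplies both sides by m/(1-1). However, 1-1 = 0, so this is multiplication by m/0, which is undefined. We cannot multiply by an undefined expression.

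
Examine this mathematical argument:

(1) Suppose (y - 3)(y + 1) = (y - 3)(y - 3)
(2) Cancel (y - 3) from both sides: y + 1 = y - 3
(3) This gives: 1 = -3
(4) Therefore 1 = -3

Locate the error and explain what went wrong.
Step 2: Cancel (y - 3) from both sides: y + 1 = y - 3

Step 2 cancels (y - 3) from both sides. This is only valid if (y - 3) ≠ 0, i.e., y ≠ 3. When y = 3, both sides equal zero regardless of the other factors. The correct approach requires considering y = 3 as a separate case.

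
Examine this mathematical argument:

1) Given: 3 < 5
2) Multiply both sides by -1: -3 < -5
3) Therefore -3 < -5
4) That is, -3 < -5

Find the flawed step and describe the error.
Step 2: Multiply both sides by -1: -3 < -5

Step 2 multiplies both sides by -1 but fails to reverse the inequality sign. When multiplying (or dividing) an inequality by a negative number, the direction must be reversed. Since 3 < 5, we should get -3 > -5, i.e., -3 > -5.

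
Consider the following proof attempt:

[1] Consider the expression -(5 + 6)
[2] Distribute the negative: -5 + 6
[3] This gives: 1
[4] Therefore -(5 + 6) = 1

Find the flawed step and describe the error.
Step 2: Distribute the negative: -5 + 6

Step 2 incorrectly distributes the negative sign. The correct distribution is -(5 + 6) = -5 - 6 = -11. The negative must be applied to both terms, not just the first. The error treats -(5 + 6) as -5 + 6, which equals 1 instead of -11.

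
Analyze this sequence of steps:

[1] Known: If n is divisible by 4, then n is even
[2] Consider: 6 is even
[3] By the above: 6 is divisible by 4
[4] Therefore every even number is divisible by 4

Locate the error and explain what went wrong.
Step 3: By the above: 6 is divisible by 4

Step 3 commits the fallacy of affirming the consequent. The known fact 'divisible by 4 → even' does NOT imply 'even → divisible by 4'. That would be the converse, which is false. For example, 6 is even but 6 ÷ 4 = 1.50, which is not an integer.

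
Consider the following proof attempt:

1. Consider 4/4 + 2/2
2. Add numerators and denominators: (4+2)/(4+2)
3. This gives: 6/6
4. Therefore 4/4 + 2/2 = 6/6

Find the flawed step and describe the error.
Step 2: Add numerators and denominators: (4+2)/(4+2)

Step 2 incorrectly adds fractions by separately adding numerators and denominators. This is wrong. The correct method requires a common denominator: 4/4 + 2/2 = (4×2 + 2×4)/(4×2) = 16/8 = 2. The method used gives 6/6, which is different.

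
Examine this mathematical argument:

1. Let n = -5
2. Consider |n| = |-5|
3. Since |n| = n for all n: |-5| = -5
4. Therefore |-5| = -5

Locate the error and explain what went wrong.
Step 3: Since |n| = n for all n: |-5| = -5

Step 3 incorrectly states that |n| = n for all n. The correct definition is |n| = n when n >= 0, and |n| = -n when n < 0. Since -5 < 0, we have |-5| = -(-5) = 5, not -5.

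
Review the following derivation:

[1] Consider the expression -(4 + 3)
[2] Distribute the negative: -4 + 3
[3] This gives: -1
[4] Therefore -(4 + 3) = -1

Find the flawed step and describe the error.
Step 2: Distribute the negative: -4 + 3

Step 2 incorrectly distributes the negative sign. The correct distribution is -(4 + 3) = -4 - 3 = -7. The negative must be applied to both terms, not just the first. The error treats -(4 + 3) as -4 + 3, which equals -1 instead of -7.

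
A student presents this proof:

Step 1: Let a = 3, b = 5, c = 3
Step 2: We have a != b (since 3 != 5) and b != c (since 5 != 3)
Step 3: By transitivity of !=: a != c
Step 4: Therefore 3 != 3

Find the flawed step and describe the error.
Step 3: By transitivity of !=: a != c

Step 3 incorrectly applies transitivity to the '!=' relation. Transitivity states: if a R b and b R c, then a R c. However, '!=' is not transitive. Counterexample: 3 != 5 and 5 != 3, but 3 = 3 (both equal 3). Transitivity holds for relations like <, <=, =, but not for !=.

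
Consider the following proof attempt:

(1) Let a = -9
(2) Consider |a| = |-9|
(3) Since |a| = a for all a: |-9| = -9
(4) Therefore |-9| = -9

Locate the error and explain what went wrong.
Step 3: Since |a| = a for all a: |-9| = -9

Step 3 incorrectly states that |a| = a for all a. The correct definition is |a| = a when a >= 0, and |a| = -a when a < 0. Since -9 < 0, we have |-9| = -(-9) = 9, not -9.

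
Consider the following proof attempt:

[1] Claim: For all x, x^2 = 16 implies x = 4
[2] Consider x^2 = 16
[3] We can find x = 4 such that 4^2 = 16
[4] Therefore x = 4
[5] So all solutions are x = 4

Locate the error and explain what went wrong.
Step 4: Therefore x = 4

Step 4 incorrectly concludes that x = 4 is the only solution. The proof shows that x = 4 is A solution (existence), but does not show it is the ONLY solution (uniqueness). In fact, x = -4 is also a solution since (-4)^2 = 16. Finding one solution doesn't prove there are no others.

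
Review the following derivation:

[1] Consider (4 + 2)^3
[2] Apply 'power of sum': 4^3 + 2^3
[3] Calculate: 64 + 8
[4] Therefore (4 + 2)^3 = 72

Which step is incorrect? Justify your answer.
Step 2: Apply 'power of sum': 4^3 + 2^3

Step 2 incorrectly applies a non-existent rule '(a+b)^n = a^n + b^n'. This is false in general. The correct expansion uses the binomial theorem. The actual value is (4 + 2)^3 = 6^3 = 216, not 72.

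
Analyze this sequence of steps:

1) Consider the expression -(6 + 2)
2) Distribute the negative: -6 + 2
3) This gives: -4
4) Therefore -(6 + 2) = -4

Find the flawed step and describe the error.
Step 2: Distribute the negative: -6 + 2

Step 2 incorrectly distributes the negative sign. The correct distribution is -(6 + 2) = -6 - 2 = -8. The negative must be applied to both terms, not just the first. The error treats -(6 + 2) as -6 + 2, which equals -4 instead of -8.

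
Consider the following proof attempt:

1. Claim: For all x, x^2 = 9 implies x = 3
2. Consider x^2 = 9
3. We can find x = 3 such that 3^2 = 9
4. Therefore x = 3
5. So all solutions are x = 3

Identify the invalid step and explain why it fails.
Step 4: Therefore x = 3

Step 4 incorrectly concludes that x = 3 is the only solution. The proof shows that x = 3 is A solution (existence), but does not show it is the ONLY solution (uniqueness). In fact, x = -3 is also a solution since (-3)^2 = 9. Finding one solution doesn't prove there are no others.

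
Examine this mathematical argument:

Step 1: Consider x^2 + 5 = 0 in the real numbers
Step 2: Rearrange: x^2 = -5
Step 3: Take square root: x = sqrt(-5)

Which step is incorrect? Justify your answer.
Step 3: Take square root: x = sqrt(-5)

Step 3 takes the square root of -5, which is negative. In the real number system, the square root of a negative number is undefined. The equation x^2 + 5 = 0 has no real solutions. Square roots of negative numbers only exist in the complex numbers.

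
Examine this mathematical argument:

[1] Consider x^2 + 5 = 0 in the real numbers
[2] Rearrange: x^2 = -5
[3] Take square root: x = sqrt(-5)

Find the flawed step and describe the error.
Step 3: Take square root: x = sqrt(-5)

Step 3 takes the square root of -5, which is negative. In the real number system, the square root of a negative number is undefined. The equation x^2 + 5 = 0 has no real solutions. Square roots of negative numbers only exist in the complex numbers.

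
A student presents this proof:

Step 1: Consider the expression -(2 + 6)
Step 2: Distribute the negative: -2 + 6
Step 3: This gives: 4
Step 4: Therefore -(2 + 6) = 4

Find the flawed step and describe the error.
Step 2: Distribute the negative: -2 + 6

Step 2 incorrectly distributes the negative sign. The correct distribution is -(2 + 6) = -2 - 6 = -8. The negative must be applied to both terms, not just the first. The error treats -(2 + 6) as -2 + 6, which equals 4 instead of -8.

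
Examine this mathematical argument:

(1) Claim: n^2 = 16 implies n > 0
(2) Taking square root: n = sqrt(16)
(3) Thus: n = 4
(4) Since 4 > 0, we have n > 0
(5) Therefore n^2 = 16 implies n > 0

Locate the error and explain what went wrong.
Step 2: Taking square root: n = sqrt(16)

Step 2 takes the square root and assumes the positive root only. The equation n^2 = 16 actually has two solutions: n = 4 and n = -4. The proof silently assumes n > 0 without justification, then uses this assumption to conclude n > 0, which is circular. The counterexample n = -4 shows the claim is false.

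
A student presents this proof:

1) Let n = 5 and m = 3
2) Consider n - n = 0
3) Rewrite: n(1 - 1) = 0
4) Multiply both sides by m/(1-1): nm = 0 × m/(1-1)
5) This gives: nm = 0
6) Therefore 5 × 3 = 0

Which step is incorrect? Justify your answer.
Step 4: Multiply both sides by m/(1-1): nm = 0 × m/(1-1)

Step 4 multiplies both sides by m/(1-1). However, 1-1 = 0, so this is multiplication by m/0, which is undefined. We cannot multiply by an undefined expression.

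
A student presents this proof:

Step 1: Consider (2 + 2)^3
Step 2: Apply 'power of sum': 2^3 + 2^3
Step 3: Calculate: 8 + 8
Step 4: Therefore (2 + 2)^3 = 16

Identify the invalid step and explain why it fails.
Step 2: Apply 'power of sum': 2^3 + 2^3

Step 2 incorrectly applies a non-existent rule '(a+b)^n = a^n + b^n'. This is false in general. The correct expansion uses the binomial theorem. The actual value is (2 + 2)^3 = 4^3 = 64, not 16.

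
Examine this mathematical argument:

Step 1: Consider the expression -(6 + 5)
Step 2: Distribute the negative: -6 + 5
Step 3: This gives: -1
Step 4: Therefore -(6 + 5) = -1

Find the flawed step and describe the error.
Step 2: Distribute the negative: -6 + 5

Step 2 incorrectly distributes the negative sign. The correct distribution is -(6 + 5) = -6 - 5 = -11. The negative must be applied to both terms, not just the first. The error treats -(6 + 5) as -6 + 5, which equals -1 instead of -11.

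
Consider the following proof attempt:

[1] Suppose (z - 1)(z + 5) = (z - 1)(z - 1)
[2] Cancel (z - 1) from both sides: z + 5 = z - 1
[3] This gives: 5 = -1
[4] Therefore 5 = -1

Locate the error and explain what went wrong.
Step 2: Cancel (z - 1) from both sides: z + 5 = z - 1

Step 2 cancels (z - 1) from both sides. This is only valid if (z - 1) ≠ 0, i.e., z ≠ 1. When z = 1, both sides equal zero regardless of the other factors. The correct approach requires considering z = 1 as a separate case.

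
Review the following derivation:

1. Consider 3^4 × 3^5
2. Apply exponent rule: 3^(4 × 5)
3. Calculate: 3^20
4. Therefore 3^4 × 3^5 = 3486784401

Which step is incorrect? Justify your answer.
Step 2: Apply exponent rule: 3^(4 × 5)

Step 2 incorrectly states that a^b × a^c = a^(b×c). The correct rule is a^b × a^c = a^(b+c). The actual value is 3^4 × 3^5 = 3^9 = 19683, not 3^20 = 3486784401.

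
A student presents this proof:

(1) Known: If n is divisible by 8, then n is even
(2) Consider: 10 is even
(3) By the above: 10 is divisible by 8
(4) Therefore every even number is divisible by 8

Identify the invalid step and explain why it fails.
Step 3: By the above: 10 is divisible by 8

Step 3 commits the fallacy of affirming the consequent. The known fact 'divisible by 8 → even' does NOT imply 'even → divisible by 8'. That would be the converse, which is false. For example, 10 is even but 10 ÷ 8 = 1.25, which is not an integer.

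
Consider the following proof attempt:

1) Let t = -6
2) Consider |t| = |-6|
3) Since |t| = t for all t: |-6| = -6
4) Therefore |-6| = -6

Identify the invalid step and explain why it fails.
Step 3: Since |t| = t for all t: |-6| = -6

Step 3 incorrectly states that |t| = t for all t. The correct definition is |t| = t when t >= 0, and |t| = -t when t < 0. Since -6 < 0, we have |-6| = -(-6) = 6, not -6.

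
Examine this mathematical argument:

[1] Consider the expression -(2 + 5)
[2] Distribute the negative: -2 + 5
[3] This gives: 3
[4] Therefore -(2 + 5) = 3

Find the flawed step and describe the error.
Step 2: Distribute the negative: -2 + 5

Step 2 incorrectly distributes the negative sign. The correct distribution is -(2 + 5) = -2 - 5 = -7. The negative must be applied to both terms, not just the first. The error treats -(2 + 5) as -2 + 5, which equals 3 instead of -7.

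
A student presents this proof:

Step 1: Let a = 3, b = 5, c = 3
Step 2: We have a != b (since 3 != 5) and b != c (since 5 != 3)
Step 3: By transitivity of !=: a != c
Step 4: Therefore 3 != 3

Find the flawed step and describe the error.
Step 3: By transitivity of !=: a != c

Step 3 incorrectly applies transitivity to the '!=' relation. Transitivity states: if a R b and b R c, then a R c. However, '!=' is not transitive. Counterexample: 3 != 5 and 5 != 3, but 3 = 3 (both equal 3). Transitivity holds for relations like <, <=, =, but not for !=.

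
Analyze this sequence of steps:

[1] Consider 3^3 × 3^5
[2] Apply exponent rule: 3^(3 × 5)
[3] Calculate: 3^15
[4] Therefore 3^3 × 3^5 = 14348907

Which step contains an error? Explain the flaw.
Step 2: Apply exponent rule: 3^(3 × 5)

Step 2 incorrectly states that a^b × a^c = a^(b×c). The correct rule is a^b × a^c = a^(b+c). The actual value is 3^3 × 3^5 = 3^8 = 6561, not 3^15 = 14348907.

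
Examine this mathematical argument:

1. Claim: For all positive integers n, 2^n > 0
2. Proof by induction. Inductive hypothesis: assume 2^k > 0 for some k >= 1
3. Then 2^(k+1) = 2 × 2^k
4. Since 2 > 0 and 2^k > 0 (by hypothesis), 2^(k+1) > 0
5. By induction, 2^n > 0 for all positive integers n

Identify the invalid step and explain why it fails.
Step 5: By induction, 2^n > 0 for all positive integers n

Step 5 concludes the proof by induction, but no base case was ever established. A valid induction proof requires: (1) a base case proving 2^1 > 0, and (2) an inductive step showing IF 2^k > 0 THEN 2^(k+1) > 0. Steps 2-4 correctly establish the inductive step, but without the base case the conclusion in step 5 does not follow.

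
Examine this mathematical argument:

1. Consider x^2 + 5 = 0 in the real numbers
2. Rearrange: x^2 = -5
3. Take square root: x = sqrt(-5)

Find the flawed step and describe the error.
Step 3: Take square root: x = sqrt(-5)

Step 3 takes the square root of -5, which is negative. In the real number system, the square root of a negative number is undefined. The equation x^2 + 5 = 0 has no real solutions. Square roots of negative numbers only exist in the complex numbers.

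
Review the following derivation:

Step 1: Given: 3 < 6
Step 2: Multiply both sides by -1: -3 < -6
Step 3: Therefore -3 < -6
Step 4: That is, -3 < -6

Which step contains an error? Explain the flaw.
Step 2: Multiply both sides by -1: -3 < -6

Step 2 multiplies both sides by -1 but fails to reverse the inequality sign. When multiplying (or dividing) an inequality by a negative number, the direction must be reversed. Since 3 < 6, we should get -3 > -6, i.e., -3 > -6.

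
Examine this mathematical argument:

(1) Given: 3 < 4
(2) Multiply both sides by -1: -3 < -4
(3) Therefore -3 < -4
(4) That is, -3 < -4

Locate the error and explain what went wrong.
Step 2: Multiply both sides by -1: -3 < -4

Step 2 multiplies both sides by -1 but fails to reverse the inequality sign. When multiplying (or dividing) an inequality by a negative number, the direction must be reversed. Since 3 < 4, we should get -3 > -4, i.e., -3 > -4.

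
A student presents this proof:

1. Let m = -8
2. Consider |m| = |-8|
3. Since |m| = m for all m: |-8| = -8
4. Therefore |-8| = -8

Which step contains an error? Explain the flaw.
Step 3: Since |m| = m for all m: |-8| = -8

Step 3 incorrectly states that |m| = m for all m. The correct definition is |m| = m when m >= 0, and |m| = -m when m < 0. Since -8 < 0, we have |-8| = -(-8) = 8, not -8.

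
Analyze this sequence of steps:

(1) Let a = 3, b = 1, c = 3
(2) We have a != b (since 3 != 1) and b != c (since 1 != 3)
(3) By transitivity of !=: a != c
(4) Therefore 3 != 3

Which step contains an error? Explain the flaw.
Step 3: By transitivity of !=: a != c

Step 3 incorrectly applies transitivity to the '!=' relation. Transitivity states: if a R b and b R c, then a R c. However, '!=' is not transitive. Counterexample: 3 != 1 and 1 != 3, but 3 = 3 (both equal 3). Transitivity holds for relations like <, <=, =, but not for !=.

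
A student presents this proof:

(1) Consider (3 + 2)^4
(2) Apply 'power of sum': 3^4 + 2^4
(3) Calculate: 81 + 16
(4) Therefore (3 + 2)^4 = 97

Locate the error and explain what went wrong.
Step 2: Apply 'power of sum': 3^4 + 2^4

Step 2 incorrectly applies a non-existent rule '(a+b)^n = a^n + b^n'. This is false in general. The correct expansion uses the binomial theorem. The actual value is (3 + 2)^4 = 5^4 = 625, not 97.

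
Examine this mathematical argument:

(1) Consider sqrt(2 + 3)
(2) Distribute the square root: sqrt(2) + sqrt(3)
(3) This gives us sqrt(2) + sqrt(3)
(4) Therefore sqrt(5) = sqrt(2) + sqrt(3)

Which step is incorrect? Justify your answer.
Step 2: Distribute the square root: sqrt(2) + sqrt(3)

Step 2 incorrectly 'distributes' the square root over addition. The square root function does not distribute: sqrt(a + b) ≠ sqrt(a) + sqrt(b). In fact, sqrt(2 + 3) = sqrt(5) ≈ 2.2361, while sqrt(2) + sqrt(3) ≈ 3.1463.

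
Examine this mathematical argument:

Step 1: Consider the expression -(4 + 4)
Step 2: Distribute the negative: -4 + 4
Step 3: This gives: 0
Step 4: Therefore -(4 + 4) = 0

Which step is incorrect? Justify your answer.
Step 2: Distribute the negative: -4 + 4

Step 2 incorrectly distributes the negative sign. The correct distribution is -(4 + 4) = -4 - 4 = -8. The negative must be applied to both terms, not just the first. The error treats -(4 + 4) as -4 + 4, which equals 0 instead of -8.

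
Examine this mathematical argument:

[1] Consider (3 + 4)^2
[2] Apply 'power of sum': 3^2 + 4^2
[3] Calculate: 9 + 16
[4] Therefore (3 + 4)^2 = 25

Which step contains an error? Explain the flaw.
Step 2: Apply 'power of sum': 3^2 + 4^2

Step 2 incorrectly applies a non-existent rule '(a+b)^n = a^n + b^n'. This is false in general. The correct expansion uses the binomial theorem. The actual value is (3 + 4)^2 = 7^2 = 49, not 25.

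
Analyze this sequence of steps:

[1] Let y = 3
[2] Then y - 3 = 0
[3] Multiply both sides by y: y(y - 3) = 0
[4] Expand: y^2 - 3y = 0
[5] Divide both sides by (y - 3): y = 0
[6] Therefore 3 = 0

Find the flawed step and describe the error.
Step 5: Divide both sides by (y - 3): y = 0

Step 5 divides both sides by (y - 3). However, since y = 3, we have (y - 3) = 0. Division by zero is undefined, making this step invalid.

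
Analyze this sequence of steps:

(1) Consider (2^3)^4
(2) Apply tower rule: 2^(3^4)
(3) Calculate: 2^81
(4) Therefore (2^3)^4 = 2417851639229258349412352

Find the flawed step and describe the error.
Step 2: Apply tower rule: 2^(3^4)

Step 2 incorrectly states that (a^b)^c = a^(b^c). The correct rule is (a^b)^c = a^(b×c). The actual value is (2^3)^4 = 2^12 = 4096, not 2^81 = 2417851639229258349412352.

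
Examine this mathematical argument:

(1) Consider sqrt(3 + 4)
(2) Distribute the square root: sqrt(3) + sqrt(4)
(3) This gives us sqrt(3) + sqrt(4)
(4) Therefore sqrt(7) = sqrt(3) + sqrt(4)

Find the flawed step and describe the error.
Step 2: Distribute the square root: sqrt(3) + sqrt(4)

Step 2 incorrectly 'distributes' the square root over addition. The square root function does not distribute: sqrt(a + b) ≠ sqrt(a) + sqrt(b). In fact, sqrt(3 + 4) = sqrt(7) ≈ 2.6458, while sqrt(3) + sqrt(4) ≈ 3.7321.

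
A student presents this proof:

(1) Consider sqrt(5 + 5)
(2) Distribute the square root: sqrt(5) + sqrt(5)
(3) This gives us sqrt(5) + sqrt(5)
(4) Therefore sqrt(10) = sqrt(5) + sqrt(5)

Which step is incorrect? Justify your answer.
Step 2: Distribute the square root: sqrt(5) + sqrt(5)

Step 2 incorrectly 'distributes' the square root over addition. The square root function does not distribute: sqrt(a + b) ≠ sqrt(a) + sqrt(b). In fact, sqrt(5 + 5) = sqrt(10) ≈ 3.1623, while sqrt(5) + sqrt(5) ≈ 4.4721.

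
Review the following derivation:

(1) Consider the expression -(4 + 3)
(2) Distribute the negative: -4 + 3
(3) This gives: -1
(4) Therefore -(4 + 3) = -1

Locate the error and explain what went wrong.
Step 2: Distribute the negative: -4 + 3

Step 2 incorrectly distributes the negative sign. The correct distribution is -(4 + 3) = -4 - 3 = -7. The negative must be applied to both terms, not just the first. The error treats -(4 + 3) as -4 + 3, which equals -1 instead of -7.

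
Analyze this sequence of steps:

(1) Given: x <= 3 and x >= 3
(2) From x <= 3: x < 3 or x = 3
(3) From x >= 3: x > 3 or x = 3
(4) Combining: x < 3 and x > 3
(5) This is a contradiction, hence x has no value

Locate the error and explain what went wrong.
Step 4: Combining: x < 3 and x > 3

Step 4 incorrectly combines the conditions. From x <= 3 and x >= 3, the intersection is x = 3. The error treats the 'or' cases as 'and' requirements. The correct conclusion is that x = 3 is the unique solution, not that no solution exists.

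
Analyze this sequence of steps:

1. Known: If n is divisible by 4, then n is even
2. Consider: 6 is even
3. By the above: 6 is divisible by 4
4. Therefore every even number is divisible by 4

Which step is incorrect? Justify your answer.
Step 3: By the above: 6 is divisible by 4

Step 3 commits the fallacy of affirming the consequent. The known fact 'divisible by 4 → even' does NOT imply 'even → divisible by 4'. That would be the converse, which is false. For example, 6 is even but 6 ÷ 4 = 1.50, which is not an integer.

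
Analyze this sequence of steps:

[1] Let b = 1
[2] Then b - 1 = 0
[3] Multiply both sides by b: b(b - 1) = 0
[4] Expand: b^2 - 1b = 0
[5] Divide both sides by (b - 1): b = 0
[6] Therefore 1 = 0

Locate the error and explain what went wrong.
Step 5: Divide both sides by (b - 1): b = 0

Step 5 divides both sides by (b - 1). However, since b = 1, we have (b - 1) = 0. Division by zero is undefined, making this step invalid.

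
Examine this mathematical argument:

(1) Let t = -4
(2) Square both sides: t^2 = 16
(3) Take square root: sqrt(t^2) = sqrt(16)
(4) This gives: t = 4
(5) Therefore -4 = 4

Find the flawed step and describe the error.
Step 4: This gives: t = 4

Step 4 incorrectly states that sqrt(t^2) = t. The correct identity is sqrt(t^2) = |t|. Since t = -4 < 0, we have sqrt(t^2) = |-4| = 4, not t = -4.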